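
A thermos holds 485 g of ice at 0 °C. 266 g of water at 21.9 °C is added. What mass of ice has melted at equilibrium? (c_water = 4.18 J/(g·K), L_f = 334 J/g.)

m_melted ≈ 72.9 g

Heat available from the water dropping to 0 °C: 266·4.18·21.9 = 24350 J.
To melt every bit of ice: 485·334 = 161990 J.
24350 J < 161990 J, so only part of the ice melts and the system sits at 0 °C.
m_melted·334 = 24350  ⇒  m_melted ≈ 72.9 g.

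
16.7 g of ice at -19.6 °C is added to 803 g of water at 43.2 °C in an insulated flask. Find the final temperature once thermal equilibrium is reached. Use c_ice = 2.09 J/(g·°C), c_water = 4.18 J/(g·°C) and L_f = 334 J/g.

T_f ≈ 40.5 °C

Conservation of energy gives ΣQ = 0:
warm ice to 0 °C: 16.7×2.09×(0 − (-19.6)) = 684.1
  latent heat to melt: 16.7×334 = 5577.8
  warm the meltwater: 69.81 T
  water: 3356.5(T − 43.2)
3426.3 T = 145003 − 6261.9 = 138741
T ≈ 40.49 °C. Since T > 0 °C, the all-ice-melts assumption holds.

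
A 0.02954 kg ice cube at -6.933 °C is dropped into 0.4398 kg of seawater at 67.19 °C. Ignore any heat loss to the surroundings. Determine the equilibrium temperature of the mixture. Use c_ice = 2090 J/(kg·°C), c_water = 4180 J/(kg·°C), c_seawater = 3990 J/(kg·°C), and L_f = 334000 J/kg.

Taking heat into each body as positive, Σ m c ΔT = 0:
warm ice to 0 °C: 0.02954·2090·(0 − (-6.933)) = 428.03; melt ice: 0.02954·334000 = 9866.4; warm the meltwater: 123.48 T; seawater cools: 0.4398·3990·(T − 67.19) = 1754.8(T − 67.19)
1878.3 T = 117905 − 10294 = 107611
T ≈ 57.29 °C (positive, so assuming full melt was valid).

T_f ≈ 57.3 °C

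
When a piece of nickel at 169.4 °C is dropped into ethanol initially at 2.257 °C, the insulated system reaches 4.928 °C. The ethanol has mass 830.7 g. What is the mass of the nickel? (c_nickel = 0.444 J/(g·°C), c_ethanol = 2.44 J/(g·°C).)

m ≈ 74.1 g

Conservation of energy gives ΣQ = 0:
m·0.444·(4.928 − 169.4) + 830.7·2.44·(4.928 − 2.257) = 0
-73.03 m = -5413.9
m = -5413.9/-73.03 ≈ 74.14 g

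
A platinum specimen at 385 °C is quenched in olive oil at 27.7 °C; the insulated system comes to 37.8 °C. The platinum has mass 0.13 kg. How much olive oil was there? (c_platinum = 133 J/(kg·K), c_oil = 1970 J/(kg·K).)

m ≈ 0.302 kg

|Q_platinum| = |Q_oil|:
0.13·133·(385 − 37.8) = m·1970·(37.8 − 27.7)
19897 m = 6003.1  ⇒  m ≈ 0.3017 kg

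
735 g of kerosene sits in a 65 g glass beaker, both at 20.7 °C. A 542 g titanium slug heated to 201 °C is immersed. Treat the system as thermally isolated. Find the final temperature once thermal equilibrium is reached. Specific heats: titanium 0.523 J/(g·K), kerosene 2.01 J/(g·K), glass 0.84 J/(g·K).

T_f = Σ m_i c_i T_i / Σ m_i c_i:
T_f = (283.47×201 + 1477.3×20.7 + 54.6×20.7) / (283.47 + 1477.3 + 54.6)
    = 88688 / 1815.4 ≈ 48.85 °C

T_f ≈ 48.9 °C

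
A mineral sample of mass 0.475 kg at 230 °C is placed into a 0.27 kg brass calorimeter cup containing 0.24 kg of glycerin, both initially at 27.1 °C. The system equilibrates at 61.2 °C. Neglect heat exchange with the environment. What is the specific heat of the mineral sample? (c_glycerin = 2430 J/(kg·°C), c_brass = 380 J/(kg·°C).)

Energy conservation, ΣQ = 0:
0.475·c·(61.2 − 230) + 0.24·2430·(61.2 − 27.1) + 0.27·380·(61.2 − 27.1) = 0
-80.18 c = -23386
c = -23386/-80.18 ≈ 291.7 J/(kg·°C)

c ≈ 292 J/(kg·°C)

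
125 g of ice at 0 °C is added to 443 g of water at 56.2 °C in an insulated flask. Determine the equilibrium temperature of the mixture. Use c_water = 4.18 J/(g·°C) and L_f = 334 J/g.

T_f ≈ 26.2 °C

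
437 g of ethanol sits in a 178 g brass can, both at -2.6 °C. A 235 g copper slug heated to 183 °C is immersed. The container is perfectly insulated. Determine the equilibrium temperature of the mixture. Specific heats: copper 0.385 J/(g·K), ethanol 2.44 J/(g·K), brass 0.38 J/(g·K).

T_f ≈ 11.1 °C

T_f is the heat-capacity-weighted average of the initial temperatures:
T_f = (90.48×183 + 1066.3×(-2.6) + 67.64×(-2.6)) / (90.48 + 1066.3 + 67.64)
    = 13609 / 1224.4 ≈ 11.11 °C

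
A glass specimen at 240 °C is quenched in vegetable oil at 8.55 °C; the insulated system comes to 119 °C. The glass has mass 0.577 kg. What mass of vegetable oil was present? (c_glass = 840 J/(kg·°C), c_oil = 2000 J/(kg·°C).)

Heat lost by the glass = heat gained by the oil:
0.577·840·(240 − 119) = m·2000·(119 − 8.55)
220900 m = 58646  ⇒  m ≈ 0.2655 kg

m ≈ 0.265 kg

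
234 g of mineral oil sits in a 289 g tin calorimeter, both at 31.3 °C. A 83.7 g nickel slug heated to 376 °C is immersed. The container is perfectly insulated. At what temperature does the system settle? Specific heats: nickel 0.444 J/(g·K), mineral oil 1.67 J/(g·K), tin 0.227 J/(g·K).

T_f ≈ 57.3 °C

T_f is the heat-capacity-weighted average of the initial temperatures:
T_f = (37.16×376 + 390.78×31.3 + 65.6×31.3) / (37.16 + 390.78 + 65.6)
    = 28258 / 493.55 ≈ 57.26 °C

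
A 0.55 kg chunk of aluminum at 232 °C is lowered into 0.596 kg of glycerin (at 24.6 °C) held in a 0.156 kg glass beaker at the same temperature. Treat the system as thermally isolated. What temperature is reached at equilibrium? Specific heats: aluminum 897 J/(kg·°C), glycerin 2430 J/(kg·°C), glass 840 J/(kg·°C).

T_f ≈ 74.0 °C

Net heat exchanged in the isolated system is zero:
0.55·897·(T − 232) + 0.596·2430·(T − 24.6) + 0.156·840·(T − 24.6) = 0
2072.7 T = 153308
T ≈ 73.97 °C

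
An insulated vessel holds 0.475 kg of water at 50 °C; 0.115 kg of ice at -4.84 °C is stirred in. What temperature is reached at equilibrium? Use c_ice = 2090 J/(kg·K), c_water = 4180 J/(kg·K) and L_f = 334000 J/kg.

Net heat exchanged in the isolated system is zero:
ice -4.84→0 °C: 0.115×2090×4.84 = 1163.3
  fusion: m_ice L_f = 0.115×334000 = 38410
  warm the meltwater: 480.7 T
  water cools: 0.475×4180×(T − 50) = 1985.5(T − 50)
2466.2 T = 99275 − 39573 = 59702
T ≈ 24.21 °C (positive, so assuming full melt was valid).

T_f ≈ 24.2 °C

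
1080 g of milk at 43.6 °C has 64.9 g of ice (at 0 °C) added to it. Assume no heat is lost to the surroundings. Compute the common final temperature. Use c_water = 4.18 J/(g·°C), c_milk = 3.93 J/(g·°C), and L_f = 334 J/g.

T_f ≈ 36.2 °C

Energy balance with sensible and latent terms:
fusion: m_ice L_f = 64.9·334 = 21677; meltwater 0→T: 64.9·4.18·T = 271.28 T; milk: 4244.4(T − 43.6)
4515.7 T = 185056 − 21677 = 163379
T ≈ 36.18 °C. Since T > 0 °C, the all-ice-melts assumption holds.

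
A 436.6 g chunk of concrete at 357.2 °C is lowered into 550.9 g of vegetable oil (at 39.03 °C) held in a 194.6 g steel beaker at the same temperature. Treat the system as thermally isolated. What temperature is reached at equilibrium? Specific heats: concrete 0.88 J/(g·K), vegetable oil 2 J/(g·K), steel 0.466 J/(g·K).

Let T be the final temperature. ΣQ_i = 0:
436.6·0.88·(T − 357.2) + 550.9·2·(T − 39.03) + 194.6·0.466·(T − 39.03) = 0
1576.7 T = 183782
T = 183782/1576.7 ≈ 116.56 °C

T_f ≈ 116.6 °C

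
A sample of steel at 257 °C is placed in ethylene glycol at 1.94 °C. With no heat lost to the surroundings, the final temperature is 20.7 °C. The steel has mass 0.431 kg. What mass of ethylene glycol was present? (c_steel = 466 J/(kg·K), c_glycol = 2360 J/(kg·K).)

m ≈ 1.07 kg

|Q_steel| = |Q_glycol|:
0.431×466×(257 − 20.7) = m×2360×(20.7 − 1.94)
44274 m = 47460  ⇒  m ≈ 1.072 kg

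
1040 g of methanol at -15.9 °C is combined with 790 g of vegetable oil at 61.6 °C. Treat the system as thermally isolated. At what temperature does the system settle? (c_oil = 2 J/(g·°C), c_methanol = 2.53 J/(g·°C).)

T_f is the heat-capacity-weighted average of the initial temperatures:
T_f = (1580*61.6 + 2631.2*(-15.9)) / (1580 + 2631.2)
    = 55492 / 4211.2 ≈ 13.18 °C

T_f ≈ 13.2 °C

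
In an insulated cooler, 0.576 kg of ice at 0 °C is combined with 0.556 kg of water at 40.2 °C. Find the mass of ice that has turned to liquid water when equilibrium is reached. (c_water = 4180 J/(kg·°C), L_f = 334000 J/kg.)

Cooling the water to 0 °C releases 0.556·4180·40.2 = 93428 J.
To melt every bit of ice: 0.576·334000 = 192384 J.
That's not enough to melt it all — equilibrium is at 0 °C with ice remaining.
Mass melted = 93428/334000 ≈ 0.2797 kg.

m_melted ≈ 0.28 kg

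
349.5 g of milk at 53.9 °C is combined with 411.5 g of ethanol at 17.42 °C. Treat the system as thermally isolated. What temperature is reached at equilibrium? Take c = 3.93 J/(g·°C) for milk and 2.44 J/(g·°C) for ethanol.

T_f ≈ 38.5 °C

T_f is the heat-capacity-weighted average of the initial temperatures:
T_f = (1373.5·53.9 + 1004.1·17.42) / (1373.5 + 1004.1)
    = 91524 / 2377.6 ≈ 38.49 °C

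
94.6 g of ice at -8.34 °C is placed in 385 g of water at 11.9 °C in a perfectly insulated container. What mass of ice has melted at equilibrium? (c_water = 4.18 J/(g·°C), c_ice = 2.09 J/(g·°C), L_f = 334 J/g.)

m_melted ≈ 52.4 g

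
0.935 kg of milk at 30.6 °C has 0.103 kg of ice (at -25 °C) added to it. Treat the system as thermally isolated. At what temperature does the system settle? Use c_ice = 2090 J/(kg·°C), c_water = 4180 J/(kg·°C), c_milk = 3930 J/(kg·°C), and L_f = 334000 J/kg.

T_f ≈ 17.7 °C

Heat gained plus heat lost sum to zero:
ice -25→0 °C: 0.103×2090×25 = 5381.8
  fusion: m_ice L_f = 0.103×334000 = 34402
  meltwater 0→T: 0.103×4180×T = 430.54 T
  milk: 3674.6(T − 30.6)
4105.1 T = 112441 − 39784 = 72657
T ≈ 17.70 °C (positive, so assuming full melt was valid).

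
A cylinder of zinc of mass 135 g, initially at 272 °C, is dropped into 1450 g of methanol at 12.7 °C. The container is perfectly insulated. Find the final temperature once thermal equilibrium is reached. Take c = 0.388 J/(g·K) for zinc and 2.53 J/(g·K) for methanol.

T_f ≈ 16.4 °C

Set heat shed by the hot body equal to heat absorbed by the cold body:
135*0.388*(272 − T) = 1450*2.53*(T − 12.7)
52.38(272 − T) = 3668.5(T − 12.7)
3720.9 T = 60837  ⇒  T ≈ 16.35 °C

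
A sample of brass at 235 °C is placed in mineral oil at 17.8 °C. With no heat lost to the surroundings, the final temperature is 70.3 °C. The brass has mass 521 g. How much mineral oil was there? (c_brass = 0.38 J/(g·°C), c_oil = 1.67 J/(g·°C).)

m ≈ 372 g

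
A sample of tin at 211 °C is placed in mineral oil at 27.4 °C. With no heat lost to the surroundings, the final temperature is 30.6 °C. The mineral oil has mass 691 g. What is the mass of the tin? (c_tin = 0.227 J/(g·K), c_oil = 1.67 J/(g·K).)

Net heat exchanged in the isolated system is zero:
m×0.227×(30.6 − 211) + 691×1.67×(30.6 − 27.4) = 0
-40.95 m = -3692.7
m = -3692.7/-40.95 ≈ 90.17 g

m ≈ 90.2 g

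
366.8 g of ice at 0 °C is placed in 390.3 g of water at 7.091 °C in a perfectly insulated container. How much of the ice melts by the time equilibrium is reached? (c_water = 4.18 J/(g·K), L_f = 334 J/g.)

m_melted ≈ 34.6 g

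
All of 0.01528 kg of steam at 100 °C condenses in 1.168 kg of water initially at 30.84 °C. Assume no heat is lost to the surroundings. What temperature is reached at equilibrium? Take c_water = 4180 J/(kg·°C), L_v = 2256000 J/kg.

Setting the total heat transfer to zero:
condense steam: −0.01528·2256000 = −34472
  condensate cools 100→T: 0.01528·4180·(T − 100) = 63.87(T − 100)
  original water: 4882.2(T − 30.84)
4946.1 T = 34472 + 6387 + 150568 = 191427
T ≈ 38.70 °C (< 100 °C, so full condensation is consistent).

T_f ≈ 38.7 °C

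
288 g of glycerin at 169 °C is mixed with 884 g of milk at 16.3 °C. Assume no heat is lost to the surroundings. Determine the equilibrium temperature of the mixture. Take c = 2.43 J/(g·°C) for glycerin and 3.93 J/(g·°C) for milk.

T_f ≈ 41.9 °C

Net heat exchanged in the isolated system is zero:
288×2.43×(T − 169) + 884×3.93×(T − 16.3) = 0
699.84(T − 169) + 3474.1(T − 16.3) = 0
4174 T = 174901
T ≈ 41.90 °C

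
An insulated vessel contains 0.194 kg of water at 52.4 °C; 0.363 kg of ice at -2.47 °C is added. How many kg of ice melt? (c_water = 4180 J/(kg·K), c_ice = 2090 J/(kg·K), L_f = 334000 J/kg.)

m_melted ≈ 0.122 kg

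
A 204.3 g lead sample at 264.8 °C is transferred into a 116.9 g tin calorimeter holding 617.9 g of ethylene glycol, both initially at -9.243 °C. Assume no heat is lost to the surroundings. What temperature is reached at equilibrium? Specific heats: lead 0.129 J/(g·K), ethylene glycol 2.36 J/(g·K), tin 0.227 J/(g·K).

T_f ≈ -4.5 °C

Setting the total heat transfer to zero:
204.3·0.129·(T − 264.8) + 617.9·2.36·(T − (-9.243)) + 116.9·0.227·(T − (-9.243)) = 0
26.35(T − 264.8) + 1458.2(T − (-9.243)) + 26.54(T − (-9.243)) = 0
1511.1 T = -6745.1
T = -6745.1/1511.1 ≈ -4.46 °C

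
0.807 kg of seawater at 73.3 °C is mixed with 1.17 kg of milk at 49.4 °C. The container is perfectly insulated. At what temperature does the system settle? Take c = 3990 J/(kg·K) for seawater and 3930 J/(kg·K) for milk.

T_f = Σ m_i c_i T_i / Σ m_i c_i:
T_f = (3219.9·73.3 + 4598.1·49.4) / (3219.9 + 4598.1)
    = 463167 / 7818 ≈ 59.24 °C

T_f ≈ 59.2 °C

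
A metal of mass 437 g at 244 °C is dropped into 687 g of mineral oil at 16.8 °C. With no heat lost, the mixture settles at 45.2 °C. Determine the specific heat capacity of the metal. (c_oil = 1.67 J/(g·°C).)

c ≈ 0.375 J/(g·°C)

Heat gained plus heat lost sum to zero:
437×c×(45.2 − 244) + 687×1.67×(45.2 − 16.8) = 0
-86876 c = -32583
c = -32583/-86876 ≈ 0.3751 J/(g·°C)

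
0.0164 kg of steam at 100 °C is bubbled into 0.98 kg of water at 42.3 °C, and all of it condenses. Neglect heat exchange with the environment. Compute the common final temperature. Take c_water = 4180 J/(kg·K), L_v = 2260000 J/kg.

Heat gained plus heat lost sum to zero:
steam→water at 100 °C releases m L_v = 0.0164×2260000 = 37064; condensed water 100 °C→T: 68.55(T − 100); original water: 4096.4(T − 42.3)
4165 T = 37064 + 6855.2 + 173278 = 217197
T ≈ 52.15 °C, under the boiling point, so the assumption holds.

T_f ≈ 52.1 °C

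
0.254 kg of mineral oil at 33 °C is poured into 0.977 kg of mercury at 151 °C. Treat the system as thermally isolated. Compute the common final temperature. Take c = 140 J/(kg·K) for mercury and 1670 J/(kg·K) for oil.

Net heat exchanged in the isolated system is zero:
0.977×140×(T − 151) + 0.254×1670×(T − 33) = 0
136.78(T − 151) + 424.18(T − 33) = 0
560.96 T = 34652
T ≈ 61.77 °C

T_f ≈ 61.8 °C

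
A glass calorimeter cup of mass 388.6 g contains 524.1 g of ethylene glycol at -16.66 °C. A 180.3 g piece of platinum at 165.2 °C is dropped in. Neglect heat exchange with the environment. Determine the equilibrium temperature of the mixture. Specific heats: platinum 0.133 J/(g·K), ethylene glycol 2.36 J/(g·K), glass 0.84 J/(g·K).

With ΣQ=0 the equilibrium temperature is the m·c-weighted mean:
T_f = (23.98·165.2 + 1236.9·(-16.66) + 326.42·(-16.66)) / (23.98 + 1236.9 + 326.42)
    = -22083 / 1587.3 ≈ -13.91 °C

T_f ≈ -13.9 °C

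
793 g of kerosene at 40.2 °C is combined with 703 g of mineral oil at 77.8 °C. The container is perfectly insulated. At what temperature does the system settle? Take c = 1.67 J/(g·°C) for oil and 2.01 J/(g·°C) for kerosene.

T_f ≈ 56.1 °C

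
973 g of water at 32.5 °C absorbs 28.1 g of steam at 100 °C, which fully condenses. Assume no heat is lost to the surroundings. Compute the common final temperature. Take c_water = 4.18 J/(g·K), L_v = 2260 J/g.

T_f ≈ 49.6 °C

Energy conservation, ΣQ = 0:
steam→water at 100 °C releases m L_v = 28.1×2260 = 63506
  condensate cools 100→T: 28.1×4.18×(T − 100) = 117.46(T − 100)
  water warms: 973×4.18×(T − 32.5) = 4067.1(T − 32.5)
4184.6 T = 63506 + 11746 + 132182 = 207434
T ≈ 49.57 °C (< 100 °C, so full condensation is consistent).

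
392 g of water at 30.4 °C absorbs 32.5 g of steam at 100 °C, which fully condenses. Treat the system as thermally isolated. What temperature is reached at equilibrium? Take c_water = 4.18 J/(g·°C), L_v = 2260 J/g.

Heat gained plus heat lost sum to zero:
latent heat released on condensation: 32.5×2260 = 73450
  condensed water 100 °C→T: 135.85(T − 100)
  original water: 1638.6(T − 30.4)
1774.4 T = 73450 + 13585 + 49812 = 136847
T ≈ 77.12 °C (< 100 °C, so full condensation is consistent).

T_f ≈ 77.1 °C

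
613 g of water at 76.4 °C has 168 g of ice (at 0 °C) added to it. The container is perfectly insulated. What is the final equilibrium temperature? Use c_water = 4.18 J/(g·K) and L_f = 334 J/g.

T_f ≈ 42.8 °C

Sum of m c ΔT and latent-heat terms is zero:
latent heat to melt: 168·334 = 56112; warm the meltwater: 702.24 T; water: 2562.3(T − 76.4)
3264.6 T = 195763 − 56112 = 139651
T ≈ 42.78 °C — above 0 °C, consistent with complete melting.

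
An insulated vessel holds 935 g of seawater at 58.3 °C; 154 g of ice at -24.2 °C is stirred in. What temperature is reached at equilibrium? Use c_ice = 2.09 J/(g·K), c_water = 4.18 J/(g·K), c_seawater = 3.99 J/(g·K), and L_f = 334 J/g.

T_f ≈ 36.2 °C

Sum of m c ΔT and latent-heat terms is zero:
ice -24.2→0 °C: 154×2.09×24.2 = 7789; fusion: m_ice L_f = 154×334 = 51436; warm the meltwater: 643.72 T; seawater cools: 935×3.99×(T − 58.3) = 3730.7(T − 58.3)
4374.4 T = 217497 − 59225 = 158272
T ≈ 36.18 °C — above 0 °C, consistent with complete melting.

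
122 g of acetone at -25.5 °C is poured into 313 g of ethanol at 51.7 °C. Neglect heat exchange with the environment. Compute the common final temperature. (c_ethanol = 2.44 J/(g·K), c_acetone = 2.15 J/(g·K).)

|Q_ethanol| = |Q_acetone|:
313×2.44×(51.7 − T) = 122×2.15×(T − (-25.5))
763.72(51.7 − T) = 262.3(T − (-25.5))
1026 T = 32796  ⇒  T ≈ 31.96 °C

T_f ≈ 32.0 °C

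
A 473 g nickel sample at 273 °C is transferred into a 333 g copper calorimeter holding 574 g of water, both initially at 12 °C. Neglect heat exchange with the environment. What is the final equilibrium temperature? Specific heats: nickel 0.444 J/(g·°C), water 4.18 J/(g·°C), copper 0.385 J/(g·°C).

Let T be the final temperature. ΣQ_i = 0:
473*0.444*(T − 273) + 574*4.18*(T − 12) + 333*0.385*(T − 12) = 0
(210.01 + 2399.3 + 128.21) T = 210.01*273 + 2399.3*12 + 128.21*12
T = 87664 / 2737.5 = 32 °C

T_f ≈ 32.0 °C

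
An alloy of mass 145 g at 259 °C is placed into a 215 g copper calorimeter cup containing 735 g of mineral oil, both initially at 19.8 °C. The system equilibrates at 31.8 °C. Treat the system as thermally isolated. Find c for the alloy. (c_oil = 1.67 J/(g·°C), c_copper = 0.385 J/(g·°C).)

c ≈ 0.477 J/(g·°C)

Setting the total heat transfer to zero:
145·c·(31.8 − 259) + 735·1.67·(31.8 − 19.8) + 215·0.385·(31.8 − 19.8) = 0
-32944 c = -15723
c = -15723/-32944 ≈ 0.4773 J/(g·°C)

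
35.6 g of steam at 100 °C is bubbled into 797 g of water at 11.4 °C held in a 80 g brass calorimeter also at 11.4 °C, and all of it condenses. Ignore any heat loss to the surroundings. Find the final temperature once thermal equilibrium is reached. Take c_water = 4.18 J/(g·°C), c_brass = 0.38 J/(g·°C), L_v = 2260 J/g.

T_f ≈ 38.1 °C

Sum of m c ΔT and latent-heat terms is zero:
condense steam: −35.6×2260 = −80456
  condensed water 100 °C→T: 148.81(T − 100)
  water warms: 797×4.18×(T − 11.4) = 3331.5(T − 11.4)
  brass cup: 80×0.38×(T − 11.4) = 30.4(T − 11.4)
3510.7 T = 80456 + 14881 + 38325 = 133662
T ≈ 38.07 °C — below 100 °C, confirming all the steam condensed.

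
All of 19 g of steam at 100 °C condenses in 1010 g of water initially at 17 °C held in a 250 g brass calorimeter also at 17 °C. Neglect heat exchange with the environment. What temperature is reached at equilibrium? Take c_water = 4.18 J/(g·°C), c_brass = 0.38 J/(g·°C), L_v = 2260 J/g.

Energy balance with sensible and latent terms:
condense steam: −19·2260 = −42940
  condensed water 100 °C→T: 79.42(T − 100)
  original water: 4221.8(T − 17)
  brass cup: 250·0.38·(T − 17) = 95(T − 17)
4396.2 T = 42940 + 7942 + 73386 = 124268
T ≈ 28.27 °C — below 100 °C, confirming all the steam condensed.

T_f ≈ 28.3 °C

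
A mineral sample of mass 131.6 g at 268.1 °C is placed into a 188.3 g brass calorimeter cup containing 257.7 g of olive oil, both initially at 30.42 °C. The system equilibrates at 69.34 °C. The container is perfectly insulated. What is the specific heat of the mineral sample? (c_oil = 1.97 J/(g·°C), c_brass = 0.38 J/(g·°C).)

Net heat exchanged in the isolated system is zero:
131.6·c·(69.34 − 268.1) + 257.7·1.97·(69.34 − 30.42) + 188.3·0.38·(69.34 − 30.42) = 0
-26157 c = -22543
c = -22543/-26157 ≈ 0.8619 J/(g·°C)

c ≈ 0.862 J/(g·°C)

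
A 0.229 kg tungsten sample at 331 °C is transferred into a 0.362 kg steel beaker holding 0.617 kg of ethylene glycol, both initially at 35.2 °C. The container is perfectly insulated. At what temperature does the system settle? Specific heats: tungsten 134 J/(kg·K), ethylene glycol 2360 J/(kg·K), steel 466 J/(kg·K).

T_f ≈ 40.7 °C

Setting the total heat transfer to zero:
0.229·134·(T − 331) + 0.617·2360·(T − 35.2) + 0.362·466·(T − 35.2) = 0
30.69(T − 331) + 1456.1(T − 35.2) + 168.69(T − 35.2) = 0
1655.5 T = 67350
T ≈ 40.68 °C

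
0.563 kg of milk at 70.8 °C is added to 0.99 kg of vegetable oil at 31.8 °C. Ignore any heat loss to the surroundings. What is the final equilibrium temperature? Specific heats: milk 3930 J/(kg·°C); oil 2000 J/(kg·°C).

T_f ≈ 52.4 °C

Heat lost by the milk equals heat gained by the oil:
0.563*3930*(70.8 − T) = 0.99*2000*(T − 31.8)
2212.6(70.8 − T) = 1980(T − 31.8)
4192.6 T = 219615  ⇒  T ≈ 52.38 °C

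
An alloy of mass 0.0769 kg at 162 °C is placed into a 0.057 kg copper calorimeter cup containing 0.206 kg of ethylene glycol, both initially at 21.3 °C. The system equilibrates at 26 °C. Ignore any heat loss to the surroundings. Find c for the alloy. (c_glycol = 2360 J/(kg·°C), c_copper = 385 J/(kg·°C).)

c ≈ 228 J/(kg·°C)

Taking heat into each body as positive, Σ m c ΔT = 0:
0.0769·c·(26 − 162) + 0.206·2360·(26 − 21.3) + 0.057·385·(26 − 21.3) = 0
-10.46 c = -2388.1
c = -2388.1/-10.46 ≈ 228.3 J/(kg·°C)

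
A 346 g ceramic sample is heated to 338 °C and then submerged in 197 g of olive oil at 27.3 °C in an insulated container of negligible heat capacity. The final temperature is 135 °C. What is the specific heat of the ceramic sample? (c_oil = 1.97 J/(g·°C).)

Net heat exchanged in the isolated system is zero:
346·c·(135 − 338) + 197·1.97·(135 − 27.3) = 0
-70238 c = -41797
c = -41797/-70238 ≈ 0.5951 J/(g·°C)

c ≈ 0.595 J/(g·°C)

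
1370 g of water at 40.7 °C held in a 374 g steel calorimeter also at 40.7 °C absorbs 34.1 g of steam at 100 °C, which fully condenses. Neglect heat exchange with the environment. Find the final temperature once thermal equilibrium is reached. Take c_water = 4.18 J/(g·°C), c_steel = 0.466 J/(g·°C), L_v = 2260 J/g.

T_f ≈ 54.9 °C

Net heat exchanged in the isolated system is zero:
steam→water at 100 °C releases m L_v = 34.1·2260 = 77066
  condensed water 100 °C→T: 142.54(T − 100)
  original water: 5726.6(T − 40.7)
  cup: 174.28(T − 40.7)
6043.4 T = 77066 + 14254 + 240166 = 331486
T ≈ 54.85 °C, under the boiling point, so the assumption holds.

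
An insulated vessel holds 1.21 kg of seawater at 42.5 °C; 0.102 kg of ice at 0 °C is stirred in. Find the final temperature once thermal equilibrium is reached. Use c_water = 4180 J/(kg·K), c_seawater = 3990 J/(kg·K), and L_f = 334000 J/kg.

Conservation of energy gives ΣQ = 0:
fusion: m_ice L_f = 0.102·334000 = 34068; meltwater 0→T: 0.102·4180·T = 426.36 T; seawater: 4827.9(T − 42.5)
5254.3 T = 205186 − 34068 = 171118
T ≈ 32.57 °C — above 0 °C, consistent with complete melting.

T_f ≈ 32.6 °C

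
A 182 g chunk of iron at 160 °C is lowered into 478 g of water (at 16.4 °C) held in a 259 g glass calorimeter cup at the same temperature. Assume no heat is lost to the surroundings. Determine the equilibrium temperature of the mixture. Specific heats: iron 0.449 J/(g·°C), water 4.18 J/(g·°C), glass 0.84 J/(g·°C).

T_f ≈ 21.5 °C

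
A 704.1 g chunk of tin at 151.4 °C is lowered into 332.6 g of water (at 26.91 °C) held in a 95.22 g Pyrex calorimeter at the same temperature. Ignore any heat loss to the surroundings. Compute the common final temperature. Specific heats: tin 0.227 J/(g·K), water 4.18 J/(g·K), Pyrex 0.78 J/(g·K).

T_f ≈ 39.2 °C

With ΣQ=0 the equilibrium temperature is the m·c-weighted mean:
T_f = (159.83*151.4 + 1390.3*26.91 + 74.27*26.91) / (159.83 + 1390.3 + 74.27)
    = 63609 / 1624.4 ≈ 39.16 °C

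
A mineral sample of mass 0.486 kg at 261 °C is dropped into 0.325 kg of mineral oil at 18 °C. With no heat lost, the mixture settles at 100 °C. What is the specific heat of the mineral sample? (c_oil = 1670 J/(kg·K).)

Heat lost by the mineral sample = heat gained by the oil:
0.486×c×(261 − 100) = 0.325×1670×(100 − 18)
78.25 c = 44506  ⇒  c ≈ 568.8 J/(kg·K)

c ≈ 569 J/(kg·K)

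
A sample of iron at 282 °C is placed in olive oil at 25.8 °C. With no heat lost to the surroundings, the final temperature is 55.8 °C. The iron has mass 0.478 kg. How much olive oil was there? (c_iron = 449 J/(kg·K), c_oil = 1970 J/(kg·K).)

Setting the total heat transfer to zero:
0.478×449×(55.8 − 282) + m×1970×(55.8 − 25.8) = 0
59100 m = 48547
m = 48547/59100 ≈ 0.8214 kg

m ≈ 0.821 kg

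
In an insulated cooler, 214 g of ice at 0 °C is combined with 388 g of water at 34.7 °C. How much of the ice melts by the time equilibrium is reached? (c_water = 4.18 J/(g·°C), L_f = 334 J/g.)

m_melted ≈ 168 g

Heat available from the water dropping to 0 °C: 388·4.18·34.7 = 56278 J.
Fully melting the ice requires m_ice L_f = 214·334 = 71476 J.
That's not enough to melt it all — equilibrium is at 0 °C with ice remaining.
m_melted·334 = 56278  ⇒  m_melted ≈ 168.5 g.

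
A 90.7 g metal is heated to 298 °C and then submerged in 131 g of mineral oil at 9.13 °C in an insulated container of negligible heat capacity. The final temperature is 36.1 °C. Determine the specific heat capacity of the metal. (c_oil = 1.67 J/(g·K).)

c ≈ 0.248 J/(g·K)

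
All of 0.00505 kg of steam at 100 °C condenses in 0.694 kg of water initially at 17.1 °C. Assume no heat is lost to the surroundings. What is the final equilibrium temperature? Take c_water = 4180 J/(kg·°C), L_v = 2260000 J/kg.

Taking heat into each body as positive, Σ m c ΔT = 0:
condense steam: −0.00505·2260000 = −11413
  condensed water 100 °C→T: 21.11(T − 100)
  water warms: 0.694·4180·(T − 17.1) = 2900.9(T − 17.1)
2922 T = 11413 + 2110.9 + 49606 = 63130
T ≈ 21.60 °C (< 100 °C, so full condensation is consistent).

T_f ≈ 21.6 °C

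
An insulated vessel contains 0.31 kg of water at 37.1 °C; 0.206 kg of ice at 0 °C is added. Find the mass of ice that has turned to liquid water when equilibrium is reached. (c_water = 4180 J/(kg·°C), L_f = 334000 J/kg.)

m_melted ≈ 0.144 kg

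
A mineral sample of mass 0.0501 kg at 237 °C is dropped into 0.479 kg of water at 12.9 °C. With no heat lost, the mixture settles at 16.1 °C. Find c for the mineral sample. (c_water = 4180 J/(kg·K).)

c ≈ 579 J/(kg·K)

Conservation of energy gives ΣQ = 0:
0.0501·c·(16.1 − 237) + 0.479·4180·(16.1 − 12.9) = 0
-11.07 c = -6407.1
c = -6407.1/-11.07 ≈ 578.9 J/(kg·K)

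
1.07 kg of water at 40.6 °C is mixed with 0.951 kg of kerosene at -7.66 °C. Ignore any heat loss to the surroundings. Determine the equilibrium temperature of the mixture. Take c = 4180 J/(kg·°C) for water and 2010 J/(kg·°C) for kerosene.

T_f ≈ 26.2 °C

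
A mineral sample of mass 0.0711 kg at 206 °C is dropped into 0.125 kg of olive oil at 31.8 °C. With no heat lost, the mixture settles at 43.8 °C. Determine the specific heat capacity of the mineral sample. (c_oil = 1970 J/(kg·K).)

Heat lost by the mineral sample = heat gained by the oil:
0.0711·c·(206 − 43.8) = 0.125·1970·(43.8 − 31.8)
11.53 c = 2955  ⇒  c ≈ 256.2 J/(kg·K)

c ≈ 256 J/(kg·K)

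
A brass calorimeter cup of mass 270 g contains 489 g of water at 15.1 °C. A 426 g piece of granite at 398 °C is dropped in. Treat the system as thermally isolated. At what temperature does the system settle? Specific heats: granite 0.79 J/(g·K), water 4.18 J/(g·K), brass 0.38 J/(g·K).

T_f ≈ 67.0 °C

With ΣQ=0 the equilibrium temperature is the m·c-weighted mean:
T_f = (336.54×398 + 2044×15.1 + 102.6×15.1) / (336.54 + 2044 + 102.6)
    = 166357 / 2483.2 ≈ 66.99 °C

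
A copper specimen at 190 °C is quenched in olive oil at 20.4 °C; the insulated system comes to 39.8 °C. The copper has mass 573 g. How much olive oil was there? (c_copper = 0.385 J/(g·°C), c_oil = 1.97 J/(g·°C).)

m ≈ 867 g

|Q_copper| = |Q_oil|:
573×0.385×(190 − 39.8) = m×1.97×(39.8 − 20.4)
38.22 m = 33135  ⇒  m ≈ 867 g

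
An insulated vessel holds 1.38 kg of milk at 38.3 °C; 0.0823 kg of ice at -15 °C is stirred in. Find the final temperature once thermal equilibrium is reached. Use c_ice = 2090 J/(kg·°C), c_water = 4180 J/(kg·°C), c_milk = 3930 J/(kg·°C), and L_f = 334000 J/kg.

T_f ≈ 30.8 °C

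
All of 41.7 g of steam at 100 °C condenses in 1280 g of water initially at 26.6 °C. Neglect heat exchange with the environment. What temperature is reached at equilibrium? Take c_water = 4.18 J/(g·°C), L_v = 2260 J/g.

T_f ≈ 46.0 °C

Taking heat into each body as positive, Σ m c ΔT = 0:
latent heat released on condensation: 41.7·2260 = 94242; condensed water 100 °C→T: 174.31(T − 100); original water: 5350.4(T − 26.6)
5524.7 T = 94242 + 17431 + 142321 = 253993
T ≈ 45.97 °C — below 100 °C, confirming all the steam condensed.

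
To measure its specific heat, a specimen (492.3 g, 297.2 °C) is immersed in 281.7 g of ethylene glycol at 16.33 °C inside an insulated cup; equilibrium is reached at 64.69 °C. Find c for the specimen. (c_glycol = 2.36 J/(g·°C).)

c ≈ 0.281 J/(g·°C)

Let T be the final temperature. ΣQ_i = 0:
492.3×c×(64.69 − 297.2) + 281.7×2.36×(64.69 − 16.33) = 0
-114465 c = -32150
c = -32150/-114465 ≈ 0.2809 J/(g·°C)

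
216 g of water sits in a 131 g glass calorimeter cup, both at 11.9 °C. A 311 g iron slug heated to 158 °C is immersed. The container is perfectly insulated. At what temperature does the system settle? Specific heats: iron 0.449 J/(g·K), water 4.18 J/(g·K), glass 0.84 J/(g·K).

T_f ≈ 29.6 °C

Let T be the final temperature. ΣQ_i = 0:
311×0.449×(T − 158) + 216×4.18×(T − 11.9) + 131×0.84×(T − 11.9) = 0
139.64(T − 158) + 902.88(T − 11.9) + 110.04(T − 11.9) = 0
1152.6 T = 34117
T = 34117 / 1152.6 = 29.6 °C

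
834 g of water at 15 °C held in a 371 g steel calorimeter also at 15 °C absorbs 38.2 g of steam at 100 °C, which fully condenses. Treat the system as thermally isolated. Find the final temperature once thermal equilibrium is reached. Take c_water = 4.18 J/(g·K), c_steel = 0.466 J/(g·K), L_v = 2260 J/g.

T_f ≈ 41.2 °C

Taking heat into each body as positive, Σ m c ΔT = 0:
latent heat released on condensation: 38.2·2260 = 86332
  condensate cools 100→T: 38.2·4.18·(T − 100) = 159.68(T − 100)
  original water: 3486.1(T − 15)
  cup: 172.89(T − 15)
3818.7 T = 86332 + 15968 + 54885 = 157185
T ≈ 41.16 °C (< 100 °C, so full condensation is consistent).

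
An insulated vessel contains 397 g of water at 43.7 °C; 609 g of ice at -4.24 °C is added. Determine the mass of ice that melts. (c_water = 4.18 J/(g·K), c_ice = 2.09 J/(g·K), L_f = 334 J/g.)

m_melted ≈ 201 g

Cooling the water to 0 °C releases 397×4.18×43.7 = 72518 J.
Of that, 609×2.09×4.24 = 5396.7 J goes to bring the ice to 0 °C, leaving 67122 J.
To melt every bit of ice: 609×334 = 203406 J.
67122 J < 203406 J, so only part of the ice melts and the system sits at 0 °C.
Mass melted = 67122/334 ≈ 201 g.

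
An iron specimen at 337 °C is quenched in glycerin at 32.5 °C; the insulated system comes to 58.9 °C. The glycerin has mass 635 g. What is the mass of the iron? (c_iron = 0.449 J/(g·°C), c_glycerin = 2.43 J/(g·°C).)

m ≈ 326 g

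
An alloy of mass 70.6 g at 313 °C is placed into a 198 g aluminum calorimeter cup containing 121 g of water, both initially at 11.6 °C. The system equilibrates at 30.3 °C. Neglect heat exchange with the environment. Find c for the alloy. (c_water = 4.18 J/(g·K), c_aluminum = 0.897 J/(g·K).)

c ≈ 0.64 J/(g·K)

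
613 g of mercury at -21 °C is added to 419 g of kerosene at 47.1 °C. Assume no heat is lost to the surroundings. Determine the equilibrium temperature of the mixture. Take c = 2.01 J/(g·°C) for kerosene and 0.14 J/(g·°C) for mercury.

T_f = Σ m_i c_i T_i / Σ m_i c_i:
T_f = (842.19×47.1 + 85.82×(-21)) / (842.19 + 85.82)
    = 37865 / 928.01 ≈ 40.80 °C

T_f ≈ 40.8 °C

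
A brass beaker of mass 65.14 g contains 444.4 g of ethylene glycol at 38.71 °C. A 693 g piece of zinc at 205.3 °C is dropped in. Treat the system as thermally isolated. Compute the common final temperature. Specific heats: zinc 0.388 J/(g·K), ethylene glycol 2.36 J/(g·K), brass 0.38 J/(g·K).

T_f ≈ 72.1 °C

Setting the total heat transfer to zero:
693*0.388*(T − 205.3) + 444.4*2.36*(T − 38.71) + 65.14*0.38*(T − 38.71) = 0
(268.88 + 1048.8 + 24.75) T = 268.88*205.3 + 1048.8*38.71 + 24.75*38.71
T ≈ 72.08 °C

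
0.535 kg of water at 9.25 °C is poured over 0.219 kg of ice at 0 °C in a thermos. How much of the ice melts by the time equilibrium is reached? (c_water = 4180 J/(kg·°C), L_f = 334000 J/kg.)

m_melted ≈ 0.0619 kg

Water can give up m c ΔT = 0.535×4180×9.25 = 20686 J before reaching 0 °C.
Fully melting the ice requires m_ice L_f = 0.219×334000 = 73146 J.
Since 20686 < 73146 J, not all the ice melts; equilibrium is at 0 °C.
m_melt = 20686 / L_f = 0.06193 kg.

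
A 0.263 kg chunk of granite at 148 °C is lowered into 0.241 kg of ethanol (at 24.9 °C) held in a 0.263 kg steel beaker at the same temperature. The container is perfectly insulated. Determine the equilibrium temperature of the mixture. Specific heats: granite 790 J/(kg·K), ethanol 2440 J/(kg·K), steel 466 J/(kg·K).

Heat gained plus heat lost sum to zero:
0.263·790·(T − 148) + 0.241·2440·(T − 24.9) + 0.263·466·(T − 24.9) = 0
207.77(T − 148) + 588.04(T − 24.9) + 122.56(T − 24.9) = 0
918.37 T = 48444
T = 48444 / 918.37 = 52.7 °C

T_f ≈ 52.7 °C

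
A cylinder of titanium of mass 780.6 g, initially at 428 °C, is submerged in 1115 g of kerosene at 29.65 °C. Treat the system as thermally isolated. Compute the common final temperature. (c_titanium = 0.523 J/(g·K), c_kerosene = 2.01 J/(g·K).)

T_f ≈ 91.0 °C

Conservation of energy gives ΣQ = 0:
780.6×0.523×(T − 428) + 1115×2.01×(T − 29.65) = 0
408.25(T − 428) + 2241.1(T − 29.65) = 0
2649.4 T = 241183
T ≈ 91.03 °C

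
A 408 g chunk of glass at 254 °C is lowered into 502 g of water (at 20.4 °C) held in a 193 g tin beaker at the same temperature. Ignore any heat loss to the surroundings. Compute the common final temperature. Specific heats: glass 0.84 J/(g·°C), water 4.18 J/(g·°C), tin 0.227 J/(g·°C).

T_f ≈ 52.6 °C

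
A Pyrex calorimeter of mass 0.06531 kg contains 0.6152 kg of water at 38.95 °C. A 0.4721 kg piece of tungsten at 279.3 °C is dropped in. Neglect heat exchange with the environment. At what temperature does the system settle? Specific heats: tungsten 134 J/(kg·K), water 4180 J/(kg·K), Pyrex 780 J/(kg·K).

T_f ≈ 44.6 °C

Setting the total heat transfer to zero:
0.4721×134×(T − 279.3) + 0.6152×4180×(T − 38.95) + 0.06531×780×(T − 38.95) = 0
63.26(T − 279.3) + 2571.5(T − 38.95) + 50.94(T − 38.95) = 0
(63.26 + 2571.5 + 50.94) T = 63.26×279.3 + 2571.5×38.95 + 50.94×38.95
T = 119814/2685.7 ≈ 44.61 °C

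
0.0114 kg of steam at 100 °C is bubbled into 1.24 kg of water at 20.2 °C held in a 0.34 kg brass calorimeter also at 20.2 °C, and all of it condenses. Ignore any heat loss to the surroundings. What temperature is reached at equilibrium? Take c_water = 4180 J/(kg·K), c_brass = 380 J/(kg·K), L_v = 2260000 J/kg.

Sum of m c ΔT and latent-heat terms is zero:
steam→water at 100 °C releases m L_v = 0.0114×2260000 = 25764
  condensed water 100 °C→T: 47.65(T − 100)
  water warms: 1.24×4180×(T − 20.2) = 5183.2(T − 20.2)
  brass cup: 0.34×380×(T − 20.2) = 129.2(T − 20.2)
5360.1 T = 25764 + 4765.2 + 107310 = 137840
T ≈ 25.72 °C, under the boiling point, so the assumption holds.

T_f ≈ 25.7 °C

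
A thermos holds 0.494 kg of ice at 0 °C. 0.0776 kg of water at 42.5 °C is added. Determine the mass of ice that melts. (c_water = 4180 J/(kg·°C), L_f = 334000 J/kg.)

m_melted ≈ 0.0413 kg

Cooling the water to 0 °C releases 0.0776·4180·42.5 = 13786 J.
Melting all 0.494 kg of ice would need 0.494·334000 = 164996 J.
13786 J < 164996 J, so only part of the ice melts and the system sits at 0 °C.
m_melt = 13786 / L_f = 0.04127 kg.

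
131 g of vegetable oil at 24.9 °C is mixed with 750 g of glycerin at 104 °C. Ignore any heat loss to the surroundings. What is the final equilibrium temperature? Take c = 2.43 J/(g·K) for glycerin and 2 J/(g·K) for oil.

T_f ≈ 94.1 °C

Energy conservation, ΣQ = 0:
750·2.43·(T − 104) + 131·2·(T − 24.9) = 0
(1822.5 + 262) T = 1822.5·104 + 262·24.9
T = 196064/2084.5 ≈ 94.06 °C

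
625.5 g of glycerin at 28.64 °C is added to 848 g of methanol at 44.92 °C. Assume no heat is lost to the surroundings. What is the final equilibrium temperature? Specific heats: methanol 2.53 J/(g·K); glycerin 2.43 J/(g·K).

Let T be the final temperature. ΣQ_i = 0:
848×2.53×(T − 44.92) + 625.5×2.43×(T − 28.64) = 0
2145.4(T − 44.92) + 1520(T − 28.64) = 0
(2145.4 + 1520) T = 2145.4×44.92 + 1520×28.64
T ≈ 38.17 °C

T_f ≈ 38.2 °C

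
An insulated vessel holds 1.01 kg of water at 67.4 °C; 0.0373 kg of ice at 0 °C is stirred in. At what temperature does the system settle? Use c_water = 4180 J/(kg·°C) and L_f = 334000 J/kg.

T_f ≈ 62.2 °C

Sum of m c ΔT and latent-heat terms is zero:
fusion: m_ice L_f = 0.0373·334000 = 12458; warm the meltwater: 155.91 T; water cools: 1.01·4180·(T − 67.4) = 4221.8(T − 67.4)
4377.7 T = 284549 − 12458 = 272091
T ≈ 62.15 °C — above 0 °C, consistent with complete melting.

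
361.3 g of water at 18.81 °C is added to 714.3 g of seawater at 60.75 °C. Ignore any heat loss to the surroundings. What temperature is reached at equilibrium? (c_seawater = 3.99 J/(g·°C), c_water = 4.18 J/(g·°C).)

T_f ≈ 46.2 °C

Taking heat into each body as positive, Σ m c ΔT = 0:
714.3×3.99×(T − 60.75) + 361.3×4.18×(T − 18.81) = 0
2850.1(T − 60.75) + 1510.2(T − 18.81) = 0
4360.3 T = 201548
T = 201548 / 4360.3 = 46.2 °C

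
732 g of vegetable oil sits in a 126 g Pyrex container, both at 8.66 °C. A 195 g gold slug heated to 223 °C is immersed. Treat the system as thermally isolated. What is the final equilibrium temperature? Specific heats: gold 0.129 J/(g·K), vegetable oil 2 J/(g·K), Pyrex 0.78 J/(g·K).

T_f ≈ 12.1 °C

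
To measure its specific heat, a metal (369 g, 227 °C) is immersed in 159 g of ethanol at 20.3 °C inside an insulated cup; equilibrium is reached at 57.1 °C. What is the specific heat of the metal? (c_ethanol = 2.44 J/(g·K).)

m_s c (T_s − T_f) = m_ethanol c_ethanol (T_f − T_0):
369·c·(227 − 57.1) = 159·2.44·(57.1 − 20.3)
62693 c = 14277  ⇒  c ≈ 0.2277 J/(g·K)

c ≈ 0.228 J/(g·K)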